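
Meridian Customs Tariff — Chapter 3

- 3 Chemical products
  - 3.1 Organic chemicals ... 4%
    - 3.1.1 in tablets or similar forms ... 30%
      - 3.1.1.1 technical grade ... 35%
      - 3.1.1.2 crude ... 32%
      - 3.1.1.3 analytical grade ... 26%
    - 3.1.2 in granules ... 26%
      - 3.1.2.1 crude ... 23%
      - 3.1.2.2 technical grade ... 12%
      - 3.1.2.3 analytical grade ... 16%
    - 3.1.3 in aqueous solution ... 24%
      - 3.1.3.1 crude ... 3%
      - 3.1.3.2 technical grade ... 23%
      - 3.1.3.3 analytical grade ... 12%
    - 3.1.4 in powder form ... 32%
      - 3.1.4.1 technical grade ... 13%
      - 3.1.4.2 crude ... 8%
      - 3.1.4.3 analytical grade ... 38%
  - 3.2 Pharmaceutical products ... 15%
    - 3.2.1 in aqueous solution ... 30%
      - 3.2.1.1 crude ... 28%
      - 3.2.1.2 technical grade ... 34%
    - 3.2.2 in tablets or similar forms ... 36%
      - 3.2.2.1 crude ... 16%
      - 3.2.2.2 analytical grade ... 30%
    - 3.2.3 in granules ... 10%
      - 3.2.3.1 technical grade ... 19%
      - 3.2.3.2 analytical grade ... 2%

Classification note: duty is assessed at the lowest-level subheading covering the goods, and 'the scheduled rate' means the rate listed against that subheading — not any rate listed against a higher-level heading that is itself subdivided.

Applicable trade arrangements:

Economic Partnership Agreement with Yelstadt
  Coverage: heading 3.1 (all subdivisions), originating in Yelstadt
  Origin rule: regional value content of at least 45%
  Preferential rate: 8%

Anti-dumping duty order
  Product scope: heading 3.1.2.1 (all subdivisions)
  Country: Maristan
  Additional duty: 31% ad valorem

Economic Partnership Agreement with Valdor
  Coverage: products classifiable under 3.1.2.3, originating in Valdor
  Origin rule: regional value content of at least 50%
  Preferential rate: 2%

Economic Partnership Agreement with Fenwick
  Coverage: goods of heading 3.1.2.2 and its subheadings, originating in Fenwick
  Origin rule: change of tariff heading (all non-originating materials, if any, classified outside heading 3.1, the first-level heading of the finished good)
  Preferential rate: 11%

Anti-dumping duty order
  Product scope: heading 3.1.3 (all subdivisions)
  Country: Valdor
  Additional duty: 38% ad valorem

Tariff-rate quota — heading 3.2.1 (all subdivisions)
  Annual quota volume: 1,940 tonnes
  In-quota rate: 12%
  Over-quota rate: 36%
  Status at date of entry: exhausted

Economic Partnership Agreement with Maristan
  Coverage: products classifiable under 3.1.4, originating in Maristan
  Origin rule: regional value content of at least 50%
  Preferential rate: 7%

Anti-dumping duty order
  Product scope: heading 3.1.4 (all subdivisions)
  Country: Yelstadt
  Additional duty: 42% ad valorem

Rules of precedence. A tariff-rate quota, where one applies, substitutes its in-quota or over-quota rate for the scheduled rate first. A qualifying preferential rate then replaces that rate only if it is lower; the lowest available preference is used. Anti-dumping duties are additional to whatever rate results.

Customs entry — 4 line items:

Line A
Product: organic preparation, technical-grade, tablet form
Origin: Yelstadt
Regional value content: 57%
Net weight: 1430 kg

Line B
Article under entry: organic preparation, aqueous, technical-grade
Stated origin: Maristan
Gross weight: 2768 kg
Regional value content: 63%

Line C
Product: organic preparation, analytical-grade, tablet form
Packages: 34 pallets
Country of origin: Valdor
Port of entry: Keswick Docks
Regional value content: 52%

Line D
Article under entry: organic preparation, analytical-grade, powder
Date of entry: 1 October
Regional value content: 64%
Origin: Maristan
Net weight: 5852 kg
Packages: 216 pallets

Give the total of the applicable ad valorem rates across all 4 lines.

Line A: organic → 3.1; tablet form → 3.1.1; technical-grade → 3.1.1.1. Scheduled 35%. Yelstadt agreement on 3.1: RVC ≥ 45% → 8% available; preferential 8%. → 8%.
Line B: organic → 3.1; aqueous → 3.1.3; technical-grade → 3.1.3.2. Scheduled 23%. Maristan agreement on 3.1.4: 3.1.3.2 not covered. → 23%.
Line C: organic → 3.1; tablet form → 3.1.1; analytical-grade → 3.1.1.3. Scheduled 26%. Valdor agreement on 3.1.2.3: 3.1.1.3 not covered. → 26%.
Line D: organic → 3.1; powder → 3.1.4; analytical-grade → 3.1.4.3. Scheduled 38%. Maristan agreement on 3.1.4: RVC ≥ 50% → 7% available; preferential 7%. → 7%.
Sum: 8% + 23% + 26% + 7% = 64%.

64%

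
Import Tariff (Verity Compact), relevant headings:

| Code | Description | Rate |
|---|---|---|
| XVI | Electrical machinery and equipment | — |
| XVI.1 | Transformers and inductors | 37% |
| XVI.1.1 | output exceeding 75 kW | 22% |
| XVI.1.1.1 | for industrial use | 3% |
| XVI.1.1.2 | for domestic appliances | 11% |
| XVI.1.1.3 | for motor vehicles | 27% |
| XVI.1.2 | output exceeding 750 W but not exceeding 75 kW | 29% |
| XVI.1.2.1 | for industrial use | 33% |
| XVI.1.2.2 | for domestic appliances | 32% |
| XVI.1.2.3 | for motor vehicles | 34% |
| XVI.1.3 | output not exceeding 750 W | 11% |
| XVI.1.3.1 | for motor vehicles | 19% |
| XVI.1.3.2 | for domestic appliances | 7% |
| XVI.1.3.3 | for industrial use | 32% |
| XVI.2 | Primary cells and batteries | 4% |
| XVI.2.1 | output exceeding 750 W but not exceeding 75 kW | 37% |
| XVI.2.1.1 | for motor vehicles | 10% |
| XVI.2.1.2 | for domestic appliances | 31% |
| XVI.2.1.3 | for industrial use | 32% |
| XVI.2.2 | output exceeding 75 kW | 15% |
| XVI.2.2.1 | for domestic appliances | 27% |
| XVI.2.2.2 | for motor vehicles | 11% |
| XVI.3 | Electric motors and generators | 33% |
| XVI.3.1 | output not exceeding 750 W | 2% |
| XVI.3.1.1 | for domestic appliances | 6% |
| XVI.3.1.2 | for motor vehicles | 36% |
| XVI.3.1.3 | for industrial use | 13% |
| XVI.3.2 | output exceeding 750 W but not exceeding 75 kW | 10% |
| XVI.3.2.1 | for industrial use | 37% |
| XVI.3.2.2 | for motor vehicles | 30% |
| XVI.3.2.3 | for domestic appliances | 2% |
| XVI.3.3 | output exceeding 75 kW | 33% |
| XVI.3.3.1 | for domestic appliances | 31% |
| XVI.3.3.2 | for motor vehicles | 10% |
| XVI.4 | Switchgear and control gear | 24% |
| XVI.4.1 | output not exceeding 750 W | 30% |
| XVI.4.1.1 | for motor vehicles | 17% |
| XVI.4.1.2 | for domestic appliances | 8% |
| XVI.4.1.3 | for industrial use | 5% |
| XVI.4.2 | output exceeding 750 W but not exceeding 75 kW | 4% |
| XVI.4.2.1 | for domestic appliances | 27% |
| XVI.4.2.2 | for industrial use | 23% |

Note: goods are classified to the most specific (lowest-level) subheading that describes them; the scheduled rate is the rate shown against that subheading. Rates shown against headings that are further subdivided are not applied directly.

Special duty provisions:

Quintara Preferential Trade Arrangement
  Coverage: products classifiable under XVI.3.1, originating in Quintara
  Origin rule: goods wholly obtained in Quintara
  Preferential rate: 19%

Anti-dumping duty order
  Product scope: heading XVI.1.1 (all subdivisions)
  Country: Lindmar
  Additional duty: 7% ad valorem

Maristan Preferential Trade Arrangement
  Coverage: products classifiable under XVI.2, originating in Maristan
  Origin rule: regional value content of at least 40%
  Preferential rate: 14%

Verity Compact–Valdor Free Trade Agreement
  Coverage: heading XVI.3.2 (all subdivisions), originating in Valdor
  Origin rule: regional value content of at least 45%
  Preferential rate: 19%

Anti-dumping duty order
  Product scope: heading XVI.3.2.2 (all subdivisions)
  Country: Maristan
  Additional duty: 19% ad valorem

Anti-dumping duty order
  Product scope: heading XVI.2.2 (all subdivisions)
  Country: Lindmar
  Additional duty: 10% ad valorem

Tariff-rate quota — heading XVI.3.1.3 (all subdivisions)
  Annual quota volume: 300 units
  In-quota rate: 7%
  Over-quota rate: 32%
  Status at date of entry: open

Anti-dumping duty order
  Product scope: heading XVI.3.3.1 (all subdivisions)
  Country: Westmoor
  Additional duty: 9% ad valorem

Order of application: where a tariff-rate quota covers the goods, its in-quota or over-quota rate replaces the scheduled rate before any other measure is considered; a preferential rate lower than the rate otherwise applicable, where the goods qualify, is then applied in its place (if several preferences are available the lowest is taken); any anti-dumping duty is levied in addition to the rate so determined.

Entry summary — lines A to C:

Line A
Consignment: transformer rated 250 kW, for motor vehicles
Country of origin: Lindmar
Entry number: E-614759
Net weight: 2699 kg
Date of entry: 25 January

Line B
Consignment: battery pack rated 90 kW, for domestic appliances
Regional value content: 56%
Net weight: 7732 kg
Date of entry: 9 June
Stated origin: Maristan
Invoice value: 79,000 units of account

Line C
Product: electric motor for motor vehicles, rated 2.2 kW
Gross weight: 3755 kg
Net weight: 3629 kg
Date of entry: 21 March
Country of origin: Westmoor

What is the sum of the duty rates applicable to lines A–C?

78%

Line A: transformer → XVI.1; rated 250 kW → XVI.1.1; for motor vehicles → XVI.1.1.3. Scheduled 27%. anti-dumping (Lindmar, XVI.1.1): +7%; total 27% + 7% = 34%. → 34%.
Line B: battery pack → XVI.2; rated 90 kW → XVI.2.2; for domestic appliances → XVI.2.2.1. Scheduled 27%. Maristan agreement on XVI.2: RVC ≥ 40% → 14% available; preferential 14%. → 14%.
Line C: electric motor → XVI.3; rated 2.2 kW → XVI.3.2; for motor vehicles → XVI.3.2.2. Scheduled 30%. No special measure applies. → 30%.
Sum: 34% + 14% + 30% = 78%.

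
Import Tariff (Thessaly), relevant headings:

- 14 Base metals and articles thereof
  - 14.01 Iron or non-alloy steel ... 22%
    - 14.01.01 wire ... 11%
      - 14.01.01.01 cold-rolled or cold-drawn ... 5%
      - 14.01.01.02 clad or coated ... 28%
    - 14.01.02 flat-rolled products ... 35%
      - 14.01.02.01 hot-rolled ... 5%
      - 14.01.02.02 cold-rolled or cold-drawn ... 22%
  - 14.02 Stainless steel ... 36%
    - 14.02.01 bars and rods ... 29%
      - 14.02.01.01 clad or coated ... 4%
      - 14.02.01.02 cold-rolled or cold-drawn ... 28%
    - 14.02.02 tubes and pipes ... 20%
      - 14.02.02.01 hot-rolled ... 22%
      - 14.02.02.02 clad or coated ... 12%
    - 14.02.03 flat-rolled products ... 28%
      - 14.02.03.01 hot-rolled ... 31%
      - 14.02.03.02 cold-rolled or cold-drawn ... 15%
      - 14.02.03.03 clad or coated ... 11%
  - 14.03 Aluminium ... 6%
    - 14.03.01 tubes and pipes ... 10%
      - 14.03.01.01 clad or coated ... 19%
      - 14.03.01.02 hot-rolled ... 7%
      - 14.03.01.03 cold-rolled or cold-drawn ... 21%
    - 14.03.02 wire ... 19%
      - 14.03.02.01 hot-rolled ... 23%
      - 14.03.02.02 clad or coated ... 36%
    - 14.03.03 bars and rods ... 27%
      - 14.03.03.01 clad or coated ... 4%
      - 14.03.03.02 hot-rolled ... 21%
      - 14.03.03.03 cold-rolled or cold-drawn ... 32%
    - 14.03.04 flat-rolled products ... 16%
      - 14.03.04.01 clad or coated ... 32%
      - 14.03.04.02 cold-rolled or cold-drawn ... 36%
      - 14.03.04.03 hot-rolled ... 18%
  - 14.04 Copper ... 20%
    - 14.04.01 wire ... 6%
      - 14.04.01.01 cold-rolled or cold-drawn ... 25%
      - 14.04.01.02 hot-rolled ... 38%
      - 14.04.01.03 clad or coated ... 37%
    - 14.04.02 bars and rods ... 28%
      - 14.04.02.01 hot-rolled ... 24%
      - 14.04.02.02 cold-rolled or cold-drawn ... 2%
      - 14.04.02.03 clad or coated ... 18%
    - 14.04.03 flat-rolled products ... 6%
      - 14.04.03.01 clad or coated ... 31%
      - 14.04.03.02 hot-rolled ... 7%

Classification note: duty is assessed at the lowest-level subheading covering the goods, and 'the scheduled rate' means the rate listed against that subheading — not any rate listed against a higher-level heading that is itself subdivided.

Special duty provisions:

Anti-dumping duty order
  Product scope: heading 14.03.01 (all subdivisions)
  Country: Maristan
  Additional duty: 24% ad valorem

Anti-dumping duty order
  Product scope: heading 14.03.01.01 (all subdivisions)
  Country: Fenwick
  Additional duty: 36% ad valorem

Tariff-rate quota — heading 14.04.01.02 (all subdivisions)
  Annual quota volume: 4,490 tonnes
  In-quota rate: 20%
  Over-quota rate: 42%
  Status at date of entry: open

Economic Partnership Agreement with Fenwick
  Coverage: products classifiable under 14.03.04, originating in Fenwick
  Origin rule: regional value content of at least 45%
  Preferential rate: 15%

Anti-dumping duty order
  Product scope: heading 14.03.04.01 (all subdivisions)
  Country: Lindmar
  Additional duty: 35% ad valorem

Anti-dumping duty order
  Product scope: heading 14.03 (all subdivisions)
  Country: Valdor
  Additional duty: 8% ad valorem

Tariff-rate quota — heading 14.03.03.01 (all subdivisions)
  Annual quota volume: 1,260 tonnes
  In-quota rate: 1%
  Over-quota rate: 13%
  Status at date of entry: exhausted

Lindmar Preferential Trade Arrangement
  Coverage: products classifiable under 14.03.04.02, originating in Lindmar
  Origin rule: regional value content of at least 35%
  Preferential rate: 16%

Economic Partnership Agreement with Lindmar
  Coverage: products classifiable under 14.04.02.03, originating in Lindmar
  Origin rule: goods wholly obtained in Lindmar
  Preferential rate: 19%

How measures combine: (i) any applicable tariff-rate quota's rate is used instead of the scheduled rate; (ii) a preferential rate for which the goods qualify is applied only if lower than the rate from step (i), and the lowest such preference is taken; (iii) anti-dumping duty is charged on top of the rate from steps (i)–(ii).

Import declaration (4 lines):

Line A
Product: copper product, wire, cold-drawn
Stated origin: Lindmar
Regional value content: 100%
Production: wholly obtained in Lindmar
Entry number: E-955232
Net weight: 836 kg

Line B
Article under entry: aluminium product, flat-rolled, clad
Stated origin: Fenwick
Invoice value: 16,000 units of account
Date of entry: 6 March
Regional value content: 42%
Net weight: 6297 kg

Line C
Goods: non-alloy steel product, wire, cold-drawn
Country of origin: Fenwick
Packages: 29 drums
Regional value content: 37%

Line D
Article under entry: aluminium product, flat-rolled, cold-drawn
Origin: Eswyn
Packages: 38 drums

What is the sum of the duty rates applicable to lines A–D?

Line A: copper → 14.04; wire → 14.04.01; cold-drawn → 14.04.01.01. Scheduled 25%. Lindmar agreement on 14.03.04.02: 14.04.01.01 not covered; Lindmar agreement on 14.04.02.03: 14.04.01.01 not covered. → 25%.
Line B: aluminium → 14.03; flat-rolled → 14.03.04; clad → 14.03.04.01. Scheduled 32%. Fenwick agreement on 14.03.04: RVC < 45%. → 32%.
Line C: non-alloy steel → 14.01; wire → 14.01.01; cold-drawn → 14.01.01.01. Scheduled 5%. Fenwick agreement on 14.03.04: 14.01.01.01 not covered. → 5%.
Line D: aluminium → 14.03; flat-rolled → 14.03.04; cold-drawn → 14.03.04.02. Scheduled 36%. No special measure applies. → 36%.
Sum: 25% + 32% + 5% + 36% = 98%.

98%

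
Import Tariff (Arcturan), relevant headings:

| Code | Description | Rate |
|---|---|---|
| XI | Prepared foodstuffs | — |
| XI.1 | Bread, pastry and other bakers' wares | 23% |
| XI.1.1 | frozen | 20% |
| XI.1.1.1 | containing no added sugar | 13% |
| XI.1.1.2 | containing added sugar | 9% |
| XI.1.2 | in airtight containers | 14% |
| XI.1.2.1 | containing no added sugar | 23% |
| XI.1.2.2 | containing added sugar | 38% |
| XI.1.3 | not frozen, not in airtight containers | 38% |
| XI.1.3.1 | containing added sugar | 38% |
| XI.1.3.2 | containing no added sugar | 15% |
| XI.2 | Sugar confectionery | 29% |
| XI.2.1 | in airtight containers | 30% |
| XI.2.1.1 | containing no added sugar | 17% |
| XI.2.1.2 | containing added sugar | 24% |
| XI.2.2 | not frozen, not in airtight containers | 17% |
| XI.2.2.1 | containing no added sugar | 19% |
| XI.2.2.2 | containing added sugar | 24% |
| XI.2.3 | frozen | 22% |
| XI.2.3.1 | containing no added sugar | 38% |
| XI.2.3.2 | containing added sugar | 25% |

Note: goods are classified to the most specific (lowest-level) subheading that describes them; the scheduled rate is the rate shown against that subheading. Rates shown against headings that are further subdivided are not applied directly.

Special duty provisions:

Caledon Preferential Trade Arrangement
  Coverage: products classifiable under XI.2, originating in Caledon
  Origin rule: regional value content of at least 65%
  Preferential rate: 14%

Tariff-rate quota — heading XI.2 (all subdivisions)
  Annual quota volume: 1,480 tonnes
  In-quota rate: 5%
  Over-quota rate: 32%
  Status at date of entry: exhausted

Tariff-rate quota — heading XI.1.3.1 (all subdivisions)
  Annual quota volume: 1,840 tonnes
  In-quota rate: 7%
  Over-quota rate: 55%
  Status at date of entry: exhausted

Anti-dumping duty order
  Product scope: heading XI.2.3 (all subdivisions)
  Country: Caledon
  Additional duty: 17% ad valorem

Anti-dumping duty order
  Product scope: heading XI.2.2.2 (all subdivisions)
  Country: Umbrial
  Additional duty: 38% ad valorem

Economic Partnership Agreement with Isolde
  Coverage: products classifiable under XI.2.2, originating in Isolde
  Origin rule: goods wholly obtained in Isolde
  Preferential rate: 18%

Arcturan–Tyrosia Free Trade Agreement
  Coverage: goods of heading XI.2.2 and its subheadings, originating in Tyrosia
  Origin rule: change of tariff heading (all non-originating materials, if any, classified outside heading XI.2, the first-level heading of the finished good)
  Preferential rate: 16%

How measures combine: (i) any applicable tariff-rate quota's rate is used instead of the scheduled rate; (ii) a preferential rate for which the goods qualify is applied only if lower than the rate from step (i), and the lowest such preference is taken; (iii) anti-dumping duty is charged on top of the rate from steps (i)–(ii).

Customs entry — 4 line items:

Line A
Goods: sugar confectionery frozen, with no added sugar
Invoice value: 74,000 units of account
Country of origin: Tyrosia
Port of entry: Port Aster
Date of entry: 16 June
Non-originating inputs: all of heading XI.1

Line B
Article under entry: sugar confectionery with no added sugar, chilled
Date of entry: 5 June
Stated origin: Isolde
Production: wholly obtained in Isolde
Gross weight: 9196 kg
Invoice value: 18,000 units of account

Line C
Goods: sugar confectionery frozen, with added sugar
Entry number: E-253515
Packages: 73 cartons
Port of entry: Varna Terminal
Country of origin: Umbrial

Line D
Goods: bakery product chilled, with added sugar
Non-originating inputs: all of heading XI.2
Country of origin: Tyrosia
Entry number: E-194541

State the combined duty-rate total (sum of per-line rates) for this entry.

Line A: sugar confectionery → XI.2; frozen → XI.2.3; with no added sugar → XI.2.3.1. Scheduled 38%. quota on XI.2 exhausted → over-quota 32%; Tyrosia agreement on XI.2.2: XI.2.3.1 not covered. → 32%.
Line B: sugar confectionery → XI.2; chilled → XI.2.2; with no added sugar → XI.2.2.1. Scheduled 19%. quota on XI.2 exhausted → over-quota 32%; Isolde agreement on XI.2.2: wholly obtained → 18% available; preferential 18%. → 18%.
Line C: sugar confectionery → XI.2; frozen → XI.2.3; with added sugar → XI.2.3.2. Scheduled 25%. quota on XI.2 exhausted → over-quota 32%. → 32%.
Line D: bakery product → XI.1; chilled → XI.1.3; with added sugar → XI.1.3.1. Scheduled 38%. quota on XI.1.3.1 exhausted → over-quota 55%; Tyrosia agreement on XI.2.2: XI.1.3.1 not covered. → 55%.
Sum: 32% + 18% + 32% + 55% = 137%.

137%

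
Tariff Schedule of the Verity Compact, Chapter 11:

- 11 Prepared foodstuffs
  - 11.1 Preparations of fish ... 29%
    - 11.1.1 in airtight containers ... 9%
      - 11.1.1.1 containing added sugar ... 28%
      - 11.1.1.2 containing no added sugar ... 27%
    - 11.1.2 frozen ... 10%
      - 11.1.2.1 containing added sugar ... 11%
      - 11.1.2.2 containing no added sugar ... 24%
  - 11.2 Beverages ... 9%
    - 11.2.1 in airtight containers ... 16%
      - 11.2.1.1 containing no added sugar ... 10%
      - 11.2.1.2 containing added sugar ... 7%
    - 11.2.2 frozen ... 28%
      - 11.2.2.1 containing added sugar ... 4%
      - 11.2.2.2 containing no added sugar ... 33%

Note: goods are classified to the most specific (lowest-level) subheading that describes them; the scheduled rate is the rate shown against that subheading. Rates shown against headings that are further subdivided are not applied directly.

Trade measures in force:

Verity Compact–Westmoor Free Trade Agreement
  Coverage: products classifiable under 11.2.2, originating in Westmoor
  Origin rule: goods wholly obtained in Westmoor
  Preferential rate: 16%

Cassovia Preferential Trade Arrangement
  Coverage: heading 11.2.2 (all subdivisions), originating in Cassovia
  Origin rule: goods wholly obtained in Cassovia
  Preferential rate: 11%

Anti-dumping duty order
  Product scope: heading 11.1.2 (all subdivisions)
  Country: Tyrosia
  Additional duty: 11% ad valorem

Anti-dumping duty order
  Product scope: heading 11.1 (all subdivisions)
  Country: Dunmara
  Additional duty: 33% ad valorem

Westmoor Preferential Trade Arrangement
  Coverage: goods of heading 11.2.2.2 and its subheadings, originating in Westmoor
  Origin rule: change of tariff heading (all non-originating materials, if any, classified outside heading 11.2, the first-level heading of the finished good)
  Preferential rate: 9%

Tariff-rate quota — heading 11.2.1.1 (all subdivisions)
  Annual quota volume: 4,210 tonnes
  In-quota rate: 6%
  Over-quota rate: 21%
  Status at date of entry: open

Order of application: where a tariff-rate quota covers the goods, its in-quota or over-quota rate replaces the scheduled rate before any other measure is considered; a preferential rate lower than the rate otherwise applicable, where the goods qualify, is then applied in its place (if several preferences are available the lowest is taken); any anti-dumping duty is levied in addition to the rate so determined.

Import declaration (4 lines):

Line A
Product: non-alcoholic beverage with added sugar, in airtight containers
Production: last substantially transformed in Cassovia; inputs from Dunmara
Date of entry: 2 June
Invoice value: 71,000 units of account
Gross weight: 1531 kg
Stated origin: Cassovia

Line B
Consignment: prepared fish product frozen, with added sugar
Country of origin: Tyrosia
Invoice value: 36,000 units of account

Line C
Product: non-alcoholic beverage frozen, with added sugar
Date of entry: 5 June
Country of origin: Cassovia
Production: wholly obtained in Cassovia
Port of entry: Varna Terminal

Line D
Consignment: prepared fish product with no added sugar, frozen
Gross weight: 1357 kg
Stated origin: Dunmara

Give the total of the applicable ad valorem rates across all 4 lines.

90%

Line A: non-alcoholic beverage → 11.2; in airtight containers → 11.2.1; with added sugar → 11.2.1.2. Scheduled 7%. Cassovia agreement on 11.2.2: 11.2.1.2 not covered. → 7%.
Line B: prepared fish product → 11.1; frozen → 11.1.2; with added sugar → 11.1.2.1. Scheduled 11%. anti-dumping (Tyrosia, 11.1.2): +11%; total 11% + 11% = 22%. → 22%.
Line C: non-alcoholic beverage → 11.2; frozen → 11.2.2; with added sugar → 11.2.2.1. Scheduled 4%. Cassovia agreement on 11.2.2: wholly obtained → 11% available; preference 11% not lower than 4% → no reduction. → 4%.
Line D: prepared fish product → 11.1; frozen → 11.1.2; with no added sugar → 11.1.2.2. Scheduled 24%. anti-dumping (Dunmara, 11.1): +33%; total 24% + 33% = 57%. → 57%.
Sum: 7% + 22% + 4% + 57% = 90%.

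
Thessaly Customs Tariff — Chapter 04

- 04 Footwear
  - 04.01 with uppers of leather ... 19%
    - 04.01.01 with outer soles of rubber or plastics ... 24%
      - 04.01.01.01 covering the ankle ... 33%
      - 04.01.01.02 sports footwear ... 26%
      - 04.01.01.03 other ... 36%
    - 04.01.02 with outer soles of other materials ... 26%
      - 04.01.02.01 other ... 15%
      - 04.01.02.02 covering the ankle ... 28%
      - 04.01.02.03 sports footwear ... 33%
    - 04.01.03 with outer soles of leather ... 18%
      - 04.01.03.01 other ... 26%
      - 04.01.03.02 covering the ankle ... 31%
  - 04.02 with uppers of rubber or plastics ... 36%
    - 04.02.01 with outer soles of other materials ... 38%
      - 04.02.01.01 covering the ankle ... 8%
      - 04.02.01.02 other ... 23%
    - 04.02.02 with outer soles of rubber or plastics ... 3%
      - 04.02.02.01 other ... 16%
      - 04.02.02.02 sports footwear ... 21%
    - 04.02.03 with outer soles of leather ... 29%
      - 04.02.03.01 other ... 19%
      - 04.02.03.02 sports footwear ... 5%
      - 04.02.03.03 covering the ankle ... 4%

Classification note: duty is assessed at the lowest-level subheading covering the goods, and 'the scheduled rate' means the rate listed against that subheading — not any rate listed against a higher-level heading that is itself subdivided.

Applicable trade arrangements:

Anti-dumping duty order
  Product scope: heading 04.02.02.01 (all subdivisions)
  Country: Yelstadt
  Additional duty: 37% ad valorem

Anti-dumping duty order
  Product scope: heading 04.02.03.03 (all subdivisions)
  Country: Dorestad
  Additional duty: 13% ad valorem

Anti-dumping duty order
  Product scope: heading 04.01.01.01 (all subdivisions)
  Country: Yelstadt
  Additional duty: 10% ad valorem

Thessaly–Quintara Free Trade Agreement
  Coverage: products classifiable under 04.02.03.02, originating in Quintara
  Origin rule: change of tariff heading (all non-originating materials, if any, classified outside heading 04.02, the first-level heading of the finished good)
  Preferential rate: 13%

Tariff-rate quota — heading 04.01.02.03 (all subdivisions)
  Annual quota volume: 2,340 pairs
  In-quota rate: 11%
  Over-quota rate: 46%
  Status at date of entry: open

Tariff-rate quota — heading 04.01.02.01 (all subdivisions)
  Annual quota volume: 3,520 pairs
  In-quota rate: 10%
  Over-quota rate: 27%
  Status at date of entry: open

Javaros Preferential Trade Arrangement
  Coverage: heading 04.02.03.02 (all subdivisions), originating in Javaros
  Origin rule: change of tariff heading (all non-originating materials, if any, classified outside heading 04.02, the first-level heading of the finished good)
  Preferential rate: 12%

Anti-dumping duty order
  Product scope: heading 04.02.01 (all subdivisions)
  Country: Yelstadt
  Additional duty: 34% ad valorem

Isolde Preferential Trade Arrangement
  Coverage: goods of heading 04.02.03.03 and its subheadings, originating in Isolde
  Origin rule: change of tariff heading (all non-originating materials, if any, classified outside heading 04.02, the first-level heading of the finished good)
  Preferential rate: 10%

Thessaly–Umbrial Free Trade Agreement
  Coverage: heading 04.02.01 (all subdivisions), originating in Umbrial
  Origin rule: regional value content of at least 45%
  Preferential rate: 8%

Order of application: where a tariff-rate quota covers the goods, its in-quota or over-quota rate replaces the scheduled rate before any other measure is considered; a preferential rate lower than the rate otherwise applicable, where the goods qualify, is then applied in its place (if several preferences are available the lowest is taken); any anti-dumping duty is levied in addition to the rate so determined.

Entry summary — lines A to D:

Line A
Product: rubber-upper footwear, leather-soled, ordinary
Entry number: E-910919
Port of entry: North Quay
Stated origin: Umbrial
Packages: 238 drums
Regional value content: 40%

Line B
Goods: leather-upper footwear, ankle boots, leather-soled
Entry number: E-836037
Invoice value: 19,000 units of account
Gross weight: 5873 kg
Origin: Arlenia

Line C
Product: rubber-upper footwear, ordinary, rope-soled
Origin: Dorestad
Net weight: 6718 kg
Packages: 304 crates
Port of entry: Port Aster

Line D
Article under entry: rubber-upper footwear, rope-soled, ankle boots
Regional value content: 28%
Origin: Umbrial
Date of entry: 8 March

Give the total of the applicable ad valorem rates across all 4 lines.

Line A: rubber-upper → 04.02; leather-soled → 04.02.03; ordinary → 04.02.03.01. Scheduled 19%. Umbrial agreement on 04.02.01: 04.02.03.01 not covered. → 19%.
Line B: leather-upper → 04.01; leather-soled → 04.01.03; ankle boots → 04.01.03.02. Scheduled 31%. No special measure applies. → 31%.
Line C: rubber-upper → 04.02; rope-soled → 04.02.01; ordinary → 04.02.01.02. Scheduled 23%. No special measure applies. → 23%.
Line D: rubber-upper → 04.02; rope-soled → 04.02.01; ankle boots → 04.02.01.01. Scheduled 8%. Umbrial agreement on 04.02.01: RVC < 45%. → 8%.
Sum: 19% + 31% + 23% + 8% = 81%.

81%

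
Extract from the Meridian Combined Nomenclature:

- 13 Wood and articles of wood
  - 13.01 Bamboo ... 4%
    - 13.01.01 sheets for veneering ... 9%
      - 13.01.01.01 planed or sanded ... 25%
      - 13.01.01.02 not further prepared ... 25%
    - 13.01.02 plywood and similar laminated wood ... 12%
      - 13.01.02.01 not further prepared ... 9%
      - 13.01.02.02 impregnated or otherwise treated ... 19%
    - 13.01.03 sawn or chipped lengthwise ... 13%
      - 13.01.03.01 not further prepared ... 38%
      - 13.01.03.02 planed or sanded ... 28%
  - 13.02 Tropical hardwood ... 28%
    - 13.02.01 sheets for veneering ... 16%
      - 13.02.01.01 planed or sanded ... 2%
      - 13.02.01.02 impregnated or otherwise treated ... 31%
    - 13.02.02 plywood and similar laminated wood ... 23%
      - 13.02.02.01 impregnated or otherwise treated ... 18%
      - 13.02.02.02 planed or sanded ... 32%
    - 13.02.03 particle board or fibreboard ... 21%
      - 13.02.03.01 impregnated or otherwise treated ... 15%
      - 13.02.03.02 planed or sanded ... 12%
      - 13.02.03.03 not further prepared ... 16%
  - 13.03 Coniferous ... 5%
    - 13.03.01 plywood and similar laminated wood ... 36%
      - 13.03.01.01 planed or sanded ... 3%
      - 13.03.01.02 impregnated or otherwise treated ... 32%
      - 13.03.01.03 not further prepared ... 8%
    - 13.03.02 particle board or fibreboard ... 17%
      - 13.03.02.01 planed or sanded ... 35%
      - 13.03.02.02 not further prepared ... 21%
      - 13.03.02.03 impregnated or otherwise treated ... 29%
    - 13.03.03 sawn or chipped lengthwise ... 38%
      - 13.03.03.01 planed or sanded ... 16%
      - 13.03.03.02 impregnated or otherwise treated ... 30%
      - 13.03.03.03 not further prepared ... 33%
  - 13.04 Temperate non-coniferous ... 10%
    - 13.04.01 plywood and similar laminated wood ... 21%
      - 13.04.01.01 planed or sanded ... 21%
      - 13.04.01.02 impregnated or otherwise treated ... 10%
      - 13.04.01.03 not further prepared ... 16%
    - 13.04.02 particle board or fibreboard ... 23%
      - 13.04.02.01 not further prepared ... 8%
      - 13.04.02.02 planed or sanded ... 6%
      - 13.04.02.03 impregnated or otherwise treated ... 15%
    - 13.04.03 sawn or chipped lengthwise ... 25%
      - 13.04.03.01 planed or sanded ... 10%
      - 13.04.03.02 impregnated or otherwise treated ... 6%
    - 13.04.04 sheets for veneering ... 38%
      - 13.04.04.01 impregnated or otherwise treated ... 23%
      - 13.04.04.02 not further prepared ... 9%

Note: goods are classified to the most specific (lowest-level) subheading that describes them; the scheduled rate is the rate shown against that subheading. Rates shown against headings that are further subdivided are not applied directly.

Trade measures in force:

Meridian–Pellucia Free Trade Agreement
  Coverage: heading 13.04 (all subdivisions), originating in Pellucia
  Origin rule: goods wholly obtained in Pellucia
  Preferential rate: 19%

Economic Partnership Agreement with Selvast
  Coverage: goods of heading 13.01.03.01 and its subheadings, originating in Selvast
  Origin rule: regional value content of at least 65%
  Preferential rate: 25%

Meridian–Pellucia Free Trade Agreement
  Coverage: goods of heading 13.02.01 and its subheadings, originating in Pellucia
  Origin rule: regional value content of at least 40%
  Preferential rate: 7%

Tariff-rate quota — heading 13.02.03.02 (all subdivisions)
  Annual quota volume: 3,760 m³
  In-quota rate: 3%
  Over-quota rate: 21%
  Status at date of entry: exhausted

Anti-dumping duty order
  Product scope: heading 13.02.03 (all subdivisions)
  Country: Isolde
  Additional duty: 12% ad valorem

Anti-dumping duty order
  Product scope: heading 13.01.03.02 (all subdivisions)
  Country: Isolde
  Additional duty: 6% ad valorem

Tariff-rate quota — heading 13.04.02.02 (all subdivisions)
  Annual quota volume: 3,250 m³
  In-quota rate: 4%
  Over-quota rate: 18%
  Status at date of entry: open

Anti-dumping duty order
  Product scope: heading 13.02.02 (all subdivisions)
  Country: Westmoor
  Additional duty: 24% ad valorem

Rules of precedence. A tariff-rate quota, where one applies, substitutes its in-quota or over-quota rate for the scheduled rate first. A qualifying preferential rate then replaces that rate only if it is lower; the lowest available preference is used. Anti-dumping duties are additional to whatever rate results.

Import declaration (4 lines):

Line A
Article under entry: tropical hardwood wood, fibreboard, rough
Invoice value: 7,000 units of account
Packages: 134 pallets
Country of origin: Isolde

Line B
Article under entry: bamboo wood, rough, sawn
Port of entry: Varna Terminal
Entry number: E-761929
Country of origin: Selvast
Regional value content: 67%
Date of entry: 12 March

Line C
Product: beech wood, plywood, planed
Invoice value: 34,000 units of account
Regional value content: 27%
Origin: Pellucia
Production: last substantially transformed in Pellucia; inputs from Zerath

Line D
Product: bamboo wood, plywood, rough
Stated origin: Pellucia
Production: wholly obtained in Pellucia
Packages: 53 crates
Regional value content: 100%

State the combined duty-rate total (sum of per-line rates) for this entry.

Line A: tropical hardwood → 13.02; fibreboard → 13.02.03; rough → 13.02.03.03. Scheduled 16%. anti-dumping (Isolde, 13.02.03): +12%; total 16% + 12% = 28%. → 28%.
Line B: bamboo → 13.01; sawn → 13.01.03; rough → 13.01.03.01. Scheduled 38%. Selvast agreement on 13.01.03.01: RVC ≥ 65% → 25% available; preferential 25%. → 25%.
Line C: beech → 13.04; plywood → 13.04.01; planed → 13.04.01.01. Scheduled 21%. Pellucia agreement on 13.04: not wholly obtained; Pellucia agreement on 13.02.01: 13.04.01.01 not covered. → 21%.
Line D: bamboo → 13.01; plywood → 13.01.02; rough → 13.01.02.01. Scheduled 9%. Pellucia agreement on 13.04: 13.01.02.01 not covered; Pellucia agreement on 13.02.01: 13.01.02.01 not covered. → 9%.
Sum: 28% + 25% + 21% + 9% = 83%.

83%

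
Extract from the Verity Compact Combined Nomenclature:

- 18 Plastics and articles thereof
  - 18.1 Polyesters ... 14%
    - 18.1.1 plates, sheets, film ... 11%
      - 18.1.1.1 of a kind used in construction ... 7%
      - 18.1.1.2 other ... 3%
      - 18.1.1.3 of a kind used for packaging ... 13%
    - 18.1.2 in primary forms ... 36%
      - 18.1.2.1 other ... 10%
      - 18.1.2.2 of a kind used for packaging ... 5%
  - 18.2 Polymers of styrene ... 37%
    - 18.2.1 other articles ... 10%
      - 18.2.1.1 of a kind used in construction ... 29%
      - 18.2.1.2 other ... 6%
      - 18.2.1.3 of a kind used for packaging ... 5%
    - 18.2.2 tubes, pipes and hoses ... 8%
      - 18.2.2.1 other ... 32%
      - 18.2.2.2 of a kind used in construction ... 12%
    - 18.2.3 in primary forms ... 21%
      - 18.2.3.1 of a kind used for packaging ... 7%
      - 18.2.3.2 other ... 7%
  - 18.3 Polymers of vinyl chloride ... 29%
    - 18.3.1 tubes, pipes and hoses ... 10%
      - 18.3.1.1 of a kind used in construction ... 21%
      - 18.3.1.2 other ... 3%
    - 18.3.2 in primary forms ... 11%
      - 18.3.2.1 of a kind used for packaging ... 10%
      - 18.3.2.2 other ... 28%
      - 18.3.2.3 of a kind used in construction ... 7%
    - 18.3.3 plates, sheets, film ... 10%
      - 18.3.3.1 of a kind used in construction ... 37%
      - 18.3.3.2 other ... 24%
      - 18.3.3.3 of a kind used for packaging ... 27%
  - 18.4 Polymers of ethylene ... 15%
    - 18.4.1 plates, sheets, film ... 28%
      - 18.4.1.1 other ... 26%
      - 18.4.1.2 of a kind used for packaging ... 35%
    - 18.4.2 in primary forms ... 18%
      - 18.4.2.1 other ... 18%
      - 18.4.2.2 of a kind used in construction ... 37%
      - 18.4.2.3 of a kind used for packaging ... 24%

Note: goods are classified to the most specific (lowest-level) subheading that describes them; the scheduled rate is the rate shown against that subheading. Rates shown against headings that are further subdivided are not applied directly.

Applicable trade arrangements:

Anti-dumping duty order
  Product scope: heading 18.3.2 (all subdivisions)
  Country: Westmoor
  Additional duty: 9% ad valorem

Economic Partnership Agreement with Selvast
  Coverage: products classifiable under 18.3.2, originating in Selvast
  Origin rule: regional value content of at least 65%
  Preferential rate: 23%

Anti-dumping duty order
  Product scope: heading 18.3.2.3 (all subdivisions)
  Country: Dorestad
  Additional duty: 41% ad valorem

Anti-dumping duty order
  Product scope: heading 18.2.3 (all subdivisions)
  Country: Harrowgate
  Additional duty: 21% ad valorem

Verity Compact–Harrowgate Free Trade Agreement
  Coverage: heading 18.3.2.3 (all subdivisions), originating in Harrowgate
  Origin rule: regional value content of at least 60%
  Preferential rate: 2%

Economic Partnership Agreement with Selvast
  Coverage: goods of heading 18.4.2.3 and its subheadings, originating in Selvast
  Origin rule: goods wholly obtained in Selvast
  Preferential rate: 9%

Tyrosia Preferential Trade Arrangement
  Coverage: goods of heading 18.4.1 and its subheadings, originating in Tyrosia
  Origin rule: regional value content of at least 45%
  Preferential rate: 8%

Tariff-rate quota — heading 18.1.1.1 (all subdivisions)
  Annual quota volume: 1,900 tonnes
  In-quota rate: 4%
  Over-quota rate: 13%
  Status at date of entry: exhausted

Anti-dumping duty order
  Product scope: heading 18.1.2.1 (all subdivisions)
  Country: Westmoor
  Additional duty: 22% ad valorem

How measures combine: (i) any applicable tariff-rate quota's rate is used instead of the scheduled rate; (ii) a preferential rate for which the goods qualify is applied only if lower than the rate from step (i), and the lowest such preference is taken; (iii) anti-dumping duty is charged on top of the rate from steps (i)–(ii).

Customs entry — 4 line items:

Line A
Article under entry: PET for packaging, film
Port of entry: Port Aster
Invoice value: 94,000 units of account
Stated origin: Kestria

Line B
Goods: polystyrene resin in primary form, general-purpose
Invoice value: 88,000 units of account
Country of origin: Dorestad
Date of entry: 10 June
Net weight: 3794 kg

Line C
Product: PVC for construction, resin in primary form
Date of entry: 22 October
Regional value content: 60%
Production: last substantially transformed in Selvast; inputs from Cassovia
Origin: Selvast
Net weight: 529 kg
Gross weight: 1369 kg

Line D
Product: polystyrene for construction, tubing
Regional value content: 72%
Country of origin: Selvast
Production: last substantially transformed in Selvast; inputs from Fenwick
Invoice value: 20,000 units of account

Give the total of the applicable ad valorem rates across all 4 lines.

Line A: PET → 18.1; film → 18.1.1; for packaging → 18.1.1.3. Scheduled 13%. No special measure applies. → 13%.
Line B: polystyrene → 18.2; resin in primary form → 18.2.3; general-purpose → 18.2.3.2. Scheduled 7%. No special measure applies. → 7%.
Line C: PVC → 18.3; resin in primary form → 18.3.2; for construction → 18.3.2.3. Scheduled 7%. Selvast agreement on 18.3.2: RVC < 65%; Selvast agreement on 18.4.2.3: 18.3.2.3 not covered. → 7%.
Line D: polystyrene → 18.2; tubing → 18.2.2; for construction → 18.2.2.2. Scheduled 12%. Selvast agreement on 18.3.2: 18.2.2.2 not covered; Selvast agreement on 18.4.2.3: 18.2.2.2 not covered. → 12%.
Sum: 13% + 7% + 7% + 12% = 39%.

39%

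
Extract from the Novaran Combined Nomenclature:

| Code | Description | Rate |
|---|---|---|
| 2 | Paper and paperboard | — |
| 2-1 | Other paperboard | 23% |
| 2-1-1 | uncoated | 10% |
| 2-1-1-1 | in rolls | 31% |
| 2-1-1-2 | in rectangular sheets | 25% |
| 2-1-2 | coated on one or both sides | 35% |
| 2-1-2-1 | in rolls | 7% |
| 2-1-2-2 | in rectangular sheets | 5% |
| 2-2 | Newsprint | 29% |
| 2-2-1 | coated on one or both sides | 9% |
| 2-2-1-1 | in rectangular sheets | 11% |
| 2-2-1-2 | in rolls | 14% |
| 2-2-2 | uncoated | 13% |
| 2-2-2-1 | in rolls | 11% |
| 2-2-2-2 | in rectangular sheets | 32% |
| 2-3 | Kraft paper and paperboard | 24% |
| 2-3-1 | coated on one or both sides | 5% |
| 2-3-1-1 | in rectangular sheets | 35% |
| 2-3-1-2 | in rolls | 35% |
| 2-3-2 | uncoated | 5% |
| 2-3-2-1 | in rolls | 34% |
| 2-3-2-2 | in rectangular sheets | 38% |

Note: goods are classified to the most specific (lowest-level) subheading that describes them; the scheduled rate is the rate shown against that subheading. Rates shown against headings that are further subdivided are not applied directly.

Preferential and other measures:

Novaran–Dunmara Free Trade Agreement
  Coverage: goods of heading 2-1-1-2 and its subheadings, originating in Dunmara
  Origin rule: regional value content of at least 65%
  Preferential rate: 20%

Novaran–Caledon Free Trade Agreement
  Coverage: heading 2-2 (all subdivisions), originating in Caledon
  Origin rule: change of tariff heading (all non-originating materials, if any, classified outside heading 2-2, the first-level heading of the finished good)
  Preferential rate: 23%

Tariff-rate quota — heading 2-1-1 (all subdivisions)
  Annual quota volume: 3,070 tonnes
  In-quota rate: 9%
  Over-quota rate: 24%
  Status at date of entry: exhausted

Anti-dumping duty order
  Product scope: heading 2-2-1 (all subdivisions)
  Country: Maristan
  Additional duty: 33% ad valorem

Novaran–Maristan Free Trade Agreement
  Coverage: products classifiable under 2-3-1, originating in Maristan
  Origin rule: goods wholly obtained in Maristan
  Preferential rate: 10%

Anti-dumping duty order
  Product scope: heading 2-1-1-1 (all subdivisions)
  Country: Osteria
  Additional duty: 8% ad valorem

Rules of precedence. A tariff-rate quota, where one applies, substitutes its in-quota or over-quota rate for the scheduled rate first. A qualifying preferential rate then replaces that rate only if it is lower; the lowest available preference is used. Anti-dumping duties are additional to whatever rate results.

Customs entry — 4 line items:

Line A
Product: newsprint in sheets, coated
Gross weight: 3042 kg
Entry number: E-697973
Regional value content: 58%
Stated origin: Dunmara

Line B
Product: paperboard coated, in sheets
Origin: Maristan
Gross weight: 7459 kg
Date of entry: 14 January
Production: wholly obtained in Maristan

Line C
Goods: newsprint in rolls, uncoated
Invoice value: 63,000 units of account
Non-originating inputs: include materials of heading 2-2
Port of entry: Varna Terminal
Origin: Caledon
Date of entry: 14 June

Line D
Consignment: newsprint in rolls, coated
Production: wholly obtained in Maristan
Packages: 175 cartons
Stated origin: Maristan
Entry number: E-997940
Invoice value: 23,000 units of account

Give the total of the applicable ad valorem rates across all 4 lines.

74%

Line A: newsprint → 2-2; coated → 2-2-1; in sheets → 2-2-1-1. Scheduled 11%. Dunmara agreement on 2-1-1-2: 2-2-1-1 not covered. → 11%.
Line B: paperboard → 2-1; coated → 2-1-2; in sheets → 2-1-2-2. Scheduled 5%. Maristan agreement on 2-3-1: 2-1-2-2 not covered. → 5%.
Line C: newsprint → 2-2; uncoated → 2-2-2; in rolls → 2-2-2-1. Scheduled 11%. Caledon agreement on 2-2: CTH not met. → 11%.
Line D: newsprint → 2-2; coated → 2-2-1; in rolls → 2-2-1-2. Scheduled 14%. Maristan agreement on 2-3-1: 2-2-1-2 not covered; anti-dumping (Maristan, 2-2-1): +33%; total 14% + 33% = 47%. → 47%.
Sum: 11% + 5% + 11% + 47% = 74%.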